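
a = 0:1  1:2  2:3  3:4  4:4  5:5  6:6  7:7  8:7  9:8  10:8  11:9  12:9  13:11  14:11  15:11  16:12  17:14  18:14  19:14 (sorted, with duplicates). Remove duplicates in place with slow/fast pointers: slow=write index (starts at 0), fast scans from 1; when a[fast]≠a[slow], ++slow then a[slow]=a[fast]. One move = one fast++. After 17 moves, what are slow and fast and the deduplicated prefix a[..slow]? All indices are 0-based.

slow=11, fast=18, prefix=[1, 2, 3, 4, 5, 6, 7, 8, 9, 11, 12, 14]

(s=0,f=1) a[fast]=2≠a[slow]=1 write a[1]=2 → slow++,fast++
(s=1,f=2) a[fast]=3≠a[slow]=2 write a[2]=3 → slow++,fast++
(s=2,f=3) a[fast]=4≠a[slow]=3 write a[3]=4 → slow++,fast++
(s=3,f=4) a[fast]=4=a[slow] dup → fast++
(s=3,f=5) a[fast]=5≠a[slow]=4 write a[4]=5 → slow++,fast++
(s=4,f=6) a[fast]=6≠a[slow]=5 write a[5]=6 → slow++,fast++
(s=5,f=7) a[fast]=7≠a[slow]=6 write a[6]=7 → slow++,fast++
(s=6,f=8) a[fast]=7=a[slow] dup → fast++
(s=6,f=9) a[fast]=8≠a[slow]=7 write a[7]=8 → slow++,fast++
(s=7,f=10) a[fast]=8=a[slow] dup → fast++
(s=7,f=11) a[fast]=9≠a[slow]=8 write a[8]=9 → slow++,fast++
(s=8,f=12) a[fast]=9=a[slow] dup → fast++
(s=8,f=13) a[fast]=11≠a[slow]=9 write a[9]=11 → slow++,fast++
(s=9,f=14) a[fast]=11=a[slow] dup → fast++
(s=9,f=15) a[fast]=11=a[slow] dup → fast++
(s=9,f=16) a[fast]=12≠a[slow]=11 write a[10]=12 → slow++,fast++
(s=10,f=17) a[fast]=14≠a[slow]=12 write a[11]=14 → slow++,fast++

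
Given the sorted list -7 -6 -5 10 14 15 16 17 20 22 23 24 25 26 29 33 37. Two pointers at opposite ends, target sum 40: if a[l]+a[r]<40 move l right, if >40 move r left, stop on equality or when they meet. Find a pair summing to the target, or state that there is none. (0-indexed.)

l=0 r=16: -7+37=30 <40, l++
l=1 r=16: -6+37=31 <40, l++
l=2 r=16: -5+37=32 <40, l++
l=3 r=16: 10+37=47 >40, r--
l=3 r=15: 10+33=43 >40, r--
l=3 r=14: 10+29=39 <40, l++
l=4 r=14: 14+29=43 >40, r--
l=4 r=13: 14+26=40, found

(14, 26)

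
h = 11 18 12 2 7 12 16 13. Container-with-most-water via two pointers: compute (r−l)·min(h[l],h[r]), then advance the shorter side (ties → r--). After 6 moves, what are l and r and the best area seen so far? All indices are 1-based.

l=1 r=8: min(11,13)*7=77 best=77 *, l++
l=2 r=8: min(18,13)*6=78 best=78 *, r--
l=2 r=7: min(18,16)*5=80 best=80 *, r--
l=2 r=6: min(18,12)*4=48 best=80, r--
l=2 r=5: min(18,7)*3=21 best=80, r--
l=2 r=4: min(18,2)*2=4 best=80, r--

l=2, r=3, best area=80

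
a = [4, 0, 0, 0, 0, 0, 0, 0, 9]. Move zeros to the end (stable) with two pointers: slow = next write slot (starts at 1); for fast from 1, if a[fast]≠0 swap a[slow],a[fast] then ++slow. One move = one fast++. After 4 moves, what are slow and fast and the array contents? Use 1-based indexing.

(s=1,f=1) a[fast]=4≠0 swap→a[1]=4 → slow++,fast++
(s=2,f=2) a[fast]=0 → fast++
(s=2,f=3) a[fast]=0 → fast++
(s=2,f=4) a[fast]=0 → fast++

slow=2, fast=5, a=[4, 0, 0, 0, 0, 0, 0, 0, 9]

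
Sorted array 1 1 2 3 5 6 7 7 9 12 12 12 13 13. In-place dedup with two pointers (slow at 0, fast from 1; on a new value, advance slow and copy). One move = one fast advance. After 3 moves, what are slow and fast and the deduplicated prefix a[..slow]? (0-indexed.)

slow=2, fast=4, prefix=[1, 2, 3]

slow=0 fast=1: a[fast]=1=a[slow] dup, fast++
slow=0 fast=2: a[fast]=2≠a[slow]=1 write a[1]=2, slow++,fast++
slow=1 fast=3: a[fast]=3≠a[slow]=2 write a[2]=3, slow++,fast++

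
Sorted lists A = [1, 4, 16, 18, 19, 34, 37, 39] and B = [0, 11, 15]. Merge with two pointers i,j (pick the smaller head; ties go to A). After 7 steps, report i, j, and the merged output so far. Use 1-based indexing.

[i=1,j=1] A[i]=1>B[j]=0 take 0 → j++
[i=1,j=2] A[i]=1<=B[j]=11 take 1 → i++
[i=2,j=2] A[i]=4<=B[j]=11 take 4 → i++
[i=3,j=2] A[i]=16>B[j]=11 take 11 → j++
[i=3,j=3] A[i]=16>B[j]=15 take 15 → j++
[i=3,j=4] B done, take A[i]=16 → i++
[i=4,j=4] B done, take A[i]=18 → i++

i=5, j=4, merged so far=[0, 1, 4, 11, 15, 16, 18]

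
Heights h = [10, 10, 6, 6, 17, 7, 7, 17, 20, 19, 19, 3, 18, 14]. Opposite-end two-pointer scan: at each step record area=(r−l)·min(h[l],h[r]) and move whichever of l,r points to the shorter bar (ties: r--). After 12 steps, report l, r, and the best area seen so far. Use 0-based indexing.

l=0 r=13: min(10,14)*13=130 best=130 *, l++
l=1 r=13: min(10,14)*12=120 best=130, l++
l=2 r=13: min(6,14)*11=66 best=130, l++
l=3 r=13: min(6,14)*10=60 best=130, l++
l=4 r=13: min(17,14)*9=126 best=130, r--
l=4 r=12: min(17,18)*8=136 best=136 *, l++
l=5 r=12: min(7,18)*7=49 best=136, l++
l=6 r=12: min(7,18)*6=42 best=136, l++
l=7 r=12: min(17,18)*5=85 best=136, l++
l=8 r=12: min(20,18)*4=72 best=136, r--
l=8 r=11: min(20,3)*3=9 best=136, r--
l=8 r=10: min(20,19)*2=38 best=136, r--

l=8, r=9, best area=136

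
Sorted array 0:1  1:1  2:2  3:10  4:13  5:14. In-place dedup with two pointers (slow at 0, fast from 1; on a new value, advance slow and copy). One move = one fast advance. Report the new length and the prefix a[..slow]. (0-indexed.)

(s=0,f=1) a[fast]=1=a[slow] dup → fast++
(s=0,f=2) a[fast]=2≠a[slow]=1 write a[1]=2 → slow++,fast++
(s=1,f=3) a[fast]=10≠a[slow]=2 write a[2]=10 → slow++,fast++
(s=2,f=4) a[fast]=13≠a[slow]=10 write a[3]=13 → slow++,fast++
(s=3,f=5) a[fast]=14≠a[slow]=13 write a[4]=14 → slow++,fast++

length 5; prefix = [1, 2, 10, 13, 14]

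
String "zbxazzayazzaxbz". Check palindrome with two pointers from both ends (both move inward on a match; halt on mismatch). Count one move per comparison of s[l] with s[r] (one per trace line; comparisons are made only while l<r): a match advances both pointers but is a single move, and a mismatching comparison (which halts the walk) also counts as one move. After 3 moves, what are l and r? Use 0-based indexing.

[0,14] 'z'=='z' → l++,r--
[1,13] 'b'=='b' → l++,r--
[2,12] 'x'=='x' → l++,r--

l=3, r=11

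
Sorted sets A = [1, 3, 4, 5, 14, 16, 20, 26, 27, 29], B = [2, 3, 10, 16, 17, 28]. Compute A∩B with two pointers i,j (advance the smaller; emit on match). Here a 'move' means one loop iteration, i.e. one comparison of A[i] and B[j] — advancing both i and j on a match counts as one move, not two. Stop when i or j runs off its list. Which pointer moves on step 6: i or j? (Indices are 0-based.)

[i=0,j=0] 1<2 → i++
[i=1,j=0] 3>2 → j++
[i=1,j=1] 3==3 emit → i++,j++
[i=2,j=2] 4<10 → i++
[i=3,j=2] 5<10 → i++
[i=4,j=2] 14>10 → j++

j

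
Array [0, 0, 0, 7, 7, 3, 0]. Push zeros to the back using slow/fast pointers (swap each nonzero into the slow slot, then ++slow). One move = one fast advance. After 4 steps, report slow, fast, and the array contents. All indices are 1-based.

(s=1,f=1) a[fast]=0 → fast++
(s=1,f=2) a[fast]=0 → fast++
(s=1,f=3) a[fast]=0 → fast++
(s=1,f=4) a[fast]=7≠0 swap→a[1]=7 → slow++,fast++

slow=2, fast=5, a=[7, 0, 0, 0, 7, 3, 0]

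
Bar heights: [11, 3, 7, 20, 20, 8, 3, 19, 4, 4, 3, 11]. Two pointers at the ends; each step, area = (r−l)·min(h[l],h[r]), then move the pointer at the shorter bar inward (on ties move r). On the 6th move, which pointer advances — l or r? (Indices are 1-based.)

[1,12] min(11,11)*11=121 best=121 * → r--
[1,11] min(11,3)*10=30 best=121 → r--
[1,10] min(11,4)*9=36 best=121 → r--
[1,9] min(11,4)*8=32 best=121 → r--
[1,8] min(11,19)*7=77 best=121 → l++
[2,8] min(3,19)*6=18 best=121 → l++

l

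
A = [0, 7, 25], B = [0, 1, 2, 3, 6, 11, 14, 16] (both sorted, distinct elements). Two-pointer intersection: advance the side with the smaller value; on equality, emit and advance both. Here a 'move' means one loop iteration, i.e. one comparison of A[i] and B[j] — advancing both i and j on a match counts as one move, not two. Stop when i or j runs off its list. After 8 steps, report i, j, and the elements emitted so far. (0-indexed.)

[i=0,j=0] 0==0 emit → i++,j++
[i=1,j=1] 7>1 → j++
[i=1,j=2] 7>2 → j++
[i=1,j=3] 7>3 → j++
[i=1,j=4] 7>6 → j++
[i=1,j=5] 7<11 → i++
[i=2,j=5] 25>11 → j++
[i=2,j=6] 25>14 → j++

i=2, j=7, emitted=[0]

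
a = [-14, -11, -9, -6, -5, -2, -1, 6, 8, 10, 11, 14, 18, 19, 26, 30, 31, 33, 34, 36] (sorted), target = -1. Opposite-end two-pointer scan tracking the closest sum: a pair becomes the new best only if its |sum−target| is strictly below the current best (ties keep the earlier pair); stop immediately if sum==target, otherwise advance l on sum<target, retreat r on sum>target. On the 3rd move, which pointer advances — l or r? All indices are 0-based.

l=0 r=19: -14+36=22 d=23 *, r--
l=0 r=18: -14+34=20 d=21 *, r--
l=0 r=17: -14+33=19 d=20 *, r--

r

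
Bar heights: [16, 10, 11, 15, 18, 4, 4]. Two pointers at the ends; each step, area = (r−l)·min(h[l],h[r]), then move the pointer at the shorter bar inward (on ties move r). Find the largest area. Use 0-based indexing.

max area = 64

l=0 r=6: min(16,4)*6=24 best=24 *, r--
l=0 r=5: min(16,4)*5=20 best=24, r--
l=0 r=4: min(16,18)*4=64 best=64 *, l++
l=1 r=4: min(10,18)*3=30 best=64, l++
l=2 r=4: min(11,18)*2=22 best=64, l++
l=3 r=4: min(15,18)*1=15 best=64, l++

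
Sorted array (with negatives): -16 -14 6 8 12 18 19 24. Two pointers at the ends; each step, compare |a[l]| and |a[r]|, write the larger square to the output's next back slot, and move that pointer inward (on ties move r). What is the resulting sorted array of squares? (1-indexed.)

l=1 r=8: |-16|<=|24| out[8]=576, r--
l=1 r=7: |-16|<=|19| out[7]=361, r--
l=1 r=6: |-16|<=|18| out[6]=324, r--
l=1 r=5: |-16|>|12| out[5]=256, l++
l=2 r=5: |-14|>|12| out[4]=196, l++
l=3 r=5: |6|<=|12| out[3]=144, r--
l=3 r=4: |6|<=|8| out[2]=64, r--
l=3 r=3: |6|<=|6| out[1]=36, r--

[36, 64, 144, 196, 256, 324, 361, 576]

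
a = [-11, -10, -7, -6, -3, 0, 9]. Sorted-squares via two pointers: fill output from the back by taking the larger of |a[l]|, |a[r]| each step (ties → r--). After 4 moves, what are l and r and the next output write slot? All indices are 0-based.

l=3, r=5, next write slot=2

l=0 r=6: |-11|>|9| out[6]=121, l++
l=1 r=6: |-10|>|9| out[5]=100, l++
l=2 r=6: |-7|<=|9| out[4]=81, r--
l=2 r=5: |-7|>|0| out[3]=49, l++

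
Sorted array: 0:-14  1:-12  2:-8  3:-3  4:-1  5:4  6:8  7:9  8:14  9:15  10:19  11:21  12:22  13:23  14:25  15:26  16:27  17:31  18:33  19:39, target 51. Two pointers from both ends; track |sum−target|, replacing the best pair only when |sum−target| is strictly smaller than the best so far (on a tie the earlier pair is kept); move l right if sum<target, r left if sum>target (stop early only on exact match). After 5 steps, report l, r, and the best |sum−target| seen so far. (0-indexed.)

l=0 r=19: -14+39=25 d=26 *, l++
l=1 r=19: -12+39=27 d=24 *, l++
l=2 r=19: -8+39=31 d=20 *, l++
l=3 r=19: -3+39=36 d=15 *, l++
l=4 r=19: -1+39=38 d=13 *, l++

l=5, r=19, best |Δ|=13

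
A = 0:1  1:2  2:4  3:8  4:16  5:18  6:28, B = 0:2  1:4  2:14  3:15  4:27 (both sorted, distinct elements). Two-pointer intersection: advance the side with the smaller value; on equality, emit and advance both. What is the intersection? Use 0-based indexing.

[i=0,j=0] 1<2 → i++
[i=1,j=0] 2==2 emit → i++,j++
[i=2,j=1] 4==4 emit → i++,j++
[i=3,j=2] 8<14 → i++
[i=4,j=2] 16>14 → j++
[i=4,j=3] 16>15 → j++
[i=4,j=4] 16<27 → i++
[i=5,j=4] 18<27 → i++
[i=6,j=4] 28>27 → j++

intersection = [2, 4]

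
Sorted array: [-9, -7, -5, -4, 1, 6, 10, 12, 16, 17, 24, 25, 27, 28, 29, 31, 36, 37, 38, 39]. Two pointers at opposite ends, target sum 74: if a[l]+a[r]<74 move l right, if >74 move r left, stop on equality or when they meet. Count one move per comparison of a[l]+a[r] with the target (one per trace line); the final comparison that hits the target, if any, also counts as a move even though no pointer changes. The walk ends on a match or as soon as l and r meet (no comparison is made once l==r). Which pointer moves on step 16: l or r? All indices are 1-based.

l=1 r=20: -9+39=30 <74, l++
l=2 r=20: -7+39=32 <74, l++
l=3 r=20: -5+39=34 <74, l++
l=4 r=20: -4+39=35 <74, l++
l=5 r=20: 1+39=40 <74, l++
l=6 r=20: 6+39=45 <74, l++
l=7 r=20: 10+39=49 <74, l++
l=8 r=20: 12+39=51 <74, l++
l=9 r=20: 16+39=55 <74, l++
l=10 r=20: 17+39=56 <74, l++
l=11 r=20: 24+39=63 <74, l++
l=12 r=20: 25+39=64 <74, l++
l=13 r=20: 27+39=66 <74, l++
l=14 r=20: 28+39=67 <74, l++
l=15 r=20: 29+39=68 <74, l++
l=16 r=20: 31+39=70 <74, l++

l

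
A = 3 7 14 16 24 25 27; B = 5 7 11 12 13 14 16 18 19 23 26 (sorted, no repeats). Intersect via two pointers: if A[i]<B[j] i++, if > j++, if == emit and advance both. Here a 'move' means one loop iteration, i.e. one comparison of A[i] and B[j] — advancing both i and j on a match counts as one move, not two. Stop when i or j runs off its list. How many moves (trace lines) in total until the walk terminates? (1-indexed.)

i=1 j=1: 3<5, i++
i=2 j=1: 7>5, j++
i=2 j=2: 7==7 emit, i++,j++
i=3 j=3: 14>11, j++
i=3 j=4: 14>12, j++
i=3 j=5: 14>13, j++
i=3 j=6: 14==14 emit, i++,j++
i=4 j=7: 16==16 emit, i++,j++
i=5 j=8: 24>18, j++
i=5 j=9: 24>19, j++
i=5 j=10: 24>23, j++
i=5 j=11: 24<26, i++
i=6 j=11: 25<26, i++
i=7 j=11: 27>26, j++

14 moves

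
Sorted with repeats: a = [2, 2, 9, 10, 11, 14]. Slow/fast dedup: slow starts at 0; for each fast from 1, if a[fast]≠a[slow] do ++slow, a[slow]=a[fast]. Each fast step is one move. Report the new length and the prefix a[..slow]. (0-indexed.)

length 5; prefix = [2, 9, 10, 11, 14]

(s=0,f=1) a[fast]=2=a[slow] dup → fast++
(s=0,f=2) a[fast]=9≠a[slow]=2 write a[1]=9 → slow++,fast++
(s=1,f=3) a[fast]=10≠a[slow]=9 write a[2]=10 → slow++,fast++
(s=2,f=4) a[fast]=11≠a[slow]=10 write a[3]=11 → slow++,fast++
(s=3,f=5) a[fast]=14≠a[slow]=11 write a[4]=14 → slow++,fast++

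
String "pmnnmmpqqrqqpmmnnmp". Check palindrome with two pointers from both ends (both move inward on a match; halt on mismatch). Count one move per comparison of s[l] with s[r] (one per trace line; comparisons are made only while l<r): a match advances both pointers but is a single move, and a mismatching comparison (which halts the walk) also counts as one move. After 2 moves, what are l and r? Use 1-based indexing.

l=1 r=19: 'p'=='p', l++,r--
l=2 r=18: 'm'=='m', l++,r--

l=3, r=17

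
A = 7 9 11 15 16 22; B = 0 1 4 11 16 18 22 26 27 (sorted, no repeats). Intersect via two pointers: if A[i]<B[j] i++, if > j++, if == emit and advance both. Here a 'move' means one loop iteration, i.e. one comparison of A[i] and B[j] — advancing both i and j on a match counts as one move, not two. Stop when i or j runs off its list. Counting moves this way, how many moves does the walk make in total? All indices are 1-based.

i=1 j=1: 7>0, j++
i=1 j=2: 7>1, j++
i=1 j=3: 7>4, j++
i=1 j=4: 7<11, i++
i=2 j=4: 9<11, i++
i=3 j=4: 11==11 emit, i++,j++
i=4 j=5: 15<16, i++
i=5 j=5: 16==16 emit, i++,j++
i=6 j=6: 22>18, j++
i=6 j=7: 22==22 emit, i++,j++

10 moves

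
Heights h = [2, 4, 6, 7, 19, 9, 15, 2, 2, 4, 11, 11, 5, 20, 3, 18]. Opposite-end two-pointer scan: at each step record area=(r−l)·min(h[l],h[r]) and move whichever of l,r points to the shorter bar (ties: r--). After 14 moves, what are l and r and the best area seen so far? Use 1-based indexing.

l=13, r=14, best area=198

l=1 r=16: min(2,18)*15=30 best=30 *, l++
l=2 r=16: min(4,18)*14=56 best=56 *, l++
l=3 r=16: min(6,18)*13=78 best=78 *, l++
l=4 r=16: min(7,18)*12=84 best=84 *, l++
l=5 r=16: min(19,18)*11=198 best=198 *, r--
l=5 r=15: min(19,3)*10=30 best=198, r--
l=5 r=14: min(19,20)*9=171 best=198, l++
l=6 r=14: min(9,20)*8=72 best=198, l++
l=7 r=14: min(15,20)*7=105 best=198, l++
l=8 r=14: min(2,20)*6=12 best=198, l++
l=9 r=14: min(2,20)*5=10 best=198, l++
l=10 r=14: min(4,20)*4=16 best=198, l++
l=11 r=14: min(11,20)*3=33 best=198, l++
l=12 r=14: min(11,20)*2=22 best=198, l++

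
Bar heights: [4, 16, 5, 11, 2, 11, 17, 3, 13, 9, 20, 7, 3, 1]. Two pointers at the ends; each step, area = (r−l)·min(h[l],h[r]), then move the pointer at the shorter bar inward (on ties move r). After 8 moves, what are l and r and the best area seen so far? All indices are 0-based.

l=5, r=10, best area=144

[0,13] min(4,1)*13=13 best=13 * → r--
[0,12] min(4,3)*12=36 best=36 * → r--
[0,11] min(4,7)*11=44 best=44 * → l++
[1,11] min(16,7)*10=70 best=70 * → r--
[1,10] min(16,20)*9=144 best=144 * → l++
[2,10] min(5,20)*8=40 best=144 → l++
[3,10] min(11,20)*7=77 best=144 → l++
[4,10] min(2,20)*6=12 best=144 → l++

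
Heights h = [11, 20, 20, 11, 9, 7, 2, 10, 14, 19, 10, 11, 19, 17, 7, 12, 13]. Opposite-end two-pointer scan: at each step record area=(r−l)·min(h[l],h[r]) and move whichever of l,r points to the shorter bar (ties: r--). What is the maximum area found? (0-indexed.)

[0,16] min(11,13)*16=176 best=176 * → l++
[1,16] min(20,13)*15=195 best=195 * → r--
[1,15] min(20,12)*14=168 best=195 → r--
[1,14] min(20,7)*13=91 best=195 → r--
[1,13] min(20,17)*12=204 best=204 * → r--
[1,12] min(20,19)*11=209 best=209 * → r--
[1,11] min(20,11)*10=110 best=209 → r--
[1,10] min(20,10)*9=90 best=209 → r--
[1,9] min(20,19)*8=152 best=209 → r--
[1,8] min(20,14)*7=98 best=209 → r--
[1,7] min(20,10)*6=60 best=209 → r--
[1,6] min(20,2)*5=10 best=209 → r--
[1,5] min(20,7)*4=28 best=209 → r--
[1,4] min(20,9)*3=27 best=209 → r--
[1,3] min(20,11)*2=22 best=209 → r--
[1,2] min(20,20)*1=20 best=209 → r--

max area = 209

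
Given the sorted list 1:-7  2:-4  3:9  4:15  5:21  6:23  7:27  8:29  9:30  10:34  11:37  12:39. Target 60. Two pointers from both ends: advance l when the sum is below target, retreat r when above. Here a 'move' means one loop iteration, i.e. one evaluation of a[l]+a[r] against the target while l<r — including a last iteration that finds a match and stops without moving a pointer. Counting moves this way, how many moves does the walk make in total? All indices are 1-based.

5 moves

l=1 r=12: -7+39=32 <60, l++
l=2 r=12: -4+39=35 <60, l++
l=3 r=12: 9+39=48 <60, l++
l=4 r=12: 15+39=54 <60, l++
l=5 r=12: 21+39=60, found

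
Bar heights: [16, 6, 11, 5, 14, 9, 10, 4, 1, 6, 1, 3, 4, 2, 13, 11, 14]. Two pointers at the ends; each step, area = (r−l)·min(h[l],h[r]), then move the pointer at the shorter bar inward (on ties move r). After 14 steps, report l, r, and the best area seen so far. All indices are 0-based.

[0,16] min(16,14)*16=224 best=224 * → r--
[0,15] min(16,11)*15=165 best=224 → r--
[0,14] min(16,13)*14=182 best=224 → r--
[0,13] min(16,2)*13=26 best=224 → r--
[0,12] min(16,4)*12=48 best=224 → r--
[0,11] min(16,3)*11=33 best=224 → r--
[0,10] min(16,1)*10=10 best=224 → r--
[0,9] min(16,6)*9=54 best=224 → r--
[0,8] min(16,1)*8=8 best=224 → r--
[0,7] min(16,4)*7=28 best=224 → r--
[0,6] min(16,10)*6=60 best=224 → r--
[0,5] min(16,9)*5=45 best=224 → r--
[0,4] min(16,14)*4=56 best=224 → r--
[0,3] min(16,5)*3=15 best=224 → r--

l=0, r=2, best area=224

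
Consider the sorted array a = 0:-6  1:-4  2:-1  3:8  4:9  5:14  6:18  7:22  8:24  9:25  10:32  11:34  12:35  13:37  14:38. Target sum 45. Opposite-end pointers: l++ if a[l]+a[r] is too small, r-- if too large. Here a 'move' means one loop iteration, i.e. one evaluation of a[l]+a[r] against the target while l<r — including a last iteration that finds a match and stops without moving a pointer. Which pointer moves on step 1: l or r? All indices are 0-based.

l

l=0 r=14: -6+38=32 <45, l++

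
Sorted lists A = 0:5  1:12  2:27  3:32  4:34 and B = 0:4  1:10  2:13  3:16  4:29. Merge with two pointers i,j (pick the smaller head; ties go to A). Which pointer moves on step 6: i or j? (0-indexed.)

j

i=0 j=0: A[i]=5>B[j]=4 take 4, j++
i=0 j=1: A[i]=5<=B[j]=10 take 5, i++
i=1 j=1: A[i]=12>B[j]=10 take 10, j++
i=1 j=2: A[i]=12<=B[j]=13 take 12, i++
i=2 j=2: A[i]=27>B[j]=13 take 13, j++
i=2 j=3: A[i]=27>B[j]=16 take 16, j++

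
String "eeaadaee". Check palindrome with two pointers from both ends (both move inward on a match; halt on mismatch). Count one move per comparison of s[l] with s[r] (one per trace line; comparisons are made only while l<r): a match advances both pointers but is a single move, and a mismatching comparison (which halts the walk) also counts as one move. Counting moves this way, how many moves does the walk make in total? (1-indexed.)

4 moves

l=1 r=8: 'e'=='e', l++,r--
l=2 r=7: 'e'=='e', l++,r--
l=3 r=6: 'a'=='a', l++,r--
l=4 r=5: 'a'!='d', stop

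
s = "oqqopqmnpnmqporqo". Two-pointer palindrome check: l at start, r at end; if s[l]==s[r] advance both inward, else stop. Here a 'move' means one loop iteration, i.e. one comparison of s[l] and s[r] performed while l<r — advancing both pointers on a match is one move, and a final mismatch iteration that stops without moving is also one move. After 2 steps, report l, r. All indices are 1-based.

l=3, r=15

l=1 r=17: 'o'=='o', l++,r--
l=2 r=16: 'q'=='q', l++,r--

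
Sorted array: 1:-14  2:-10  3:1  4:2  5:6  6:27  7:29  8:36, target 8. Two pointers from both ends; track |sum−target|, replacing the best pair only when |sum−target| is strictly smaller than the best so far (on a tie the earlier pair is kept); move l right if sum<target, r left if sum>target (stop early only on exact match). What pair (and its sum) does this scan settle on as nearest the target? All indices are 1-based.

[1,8] -14+36=22 d=14 * → r--
[1,7] -14+29=15 d=7 * → r--
[1,6] -14+27=13 d=5 * → r--
[1,5] -14+6=-8 d=16 → l++
[2,5] -10+6=-4 d=12 → l++
[3,5] 1+6=7 d=1 * → l++
[4,5] 2+6=8 d=0 * → stop

pair (2, 6) with sum 8 (|Δ|=0)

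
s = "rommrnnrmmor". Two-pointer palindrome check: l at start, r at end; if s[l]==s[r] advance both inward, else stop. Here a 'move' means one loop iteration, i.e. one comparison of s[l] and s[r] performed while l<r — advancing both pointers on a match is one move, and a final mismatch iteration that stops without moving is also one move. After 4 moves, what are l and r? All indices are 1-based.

l=5, r=8

[1,12] 'r'=='r' → l++,r--
[2,11] 'o'=='o' → l++,r--
[3,10] 'm'=='m' → l++,r--
[4,9] 'm'=='m' → l++,r--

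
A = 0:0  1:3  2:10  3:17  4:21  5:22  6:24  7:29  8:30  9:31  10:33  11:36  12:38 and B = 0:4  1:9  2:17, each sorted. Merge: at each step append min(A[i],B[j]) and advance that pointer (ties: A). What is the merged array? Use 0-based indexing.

i=0 j=0: A[i]=0<=B[j]=4 take 0, i++
i=1 j=0: A[i]=3<=B[j]=4 take 3, i++
i=2 j=0: A[i]=10>B[j]=4 take 4, j++
i=2 j=1: A[i]=10>B[j]=9 take 9, j++
i=2 j=2: A[i]=10<=B[j]=17 take 10, i++
i=3 j=2: A[i]=17<=B[j]=17 take 17, i++
i=4 j=2: A[i]=21>B[j]=17 take 17, j++
i=4 j=3: B done, take A[i]=21, i++
i=5 j=3: B done, take A[i]=22, i++
i=6 j=3: B done, take A[i]=24, i++
i=7 j=3: B done, take A[i]=29, i++
i=8 j=3: B done, take A[i]=30, i++
i=9 j=3: B done, take A[i]=31, i++
i=10 j=3: B done, take A[i]=33, i++
i=11 j=3: B done, take A[i]=36, i++
i=12 j=3: B done, take A[i]=38, i++

[0, 3, 4, 9, 10, 17, 17, 21, 22, 24, 29, 30, 31, 33, 36, 38]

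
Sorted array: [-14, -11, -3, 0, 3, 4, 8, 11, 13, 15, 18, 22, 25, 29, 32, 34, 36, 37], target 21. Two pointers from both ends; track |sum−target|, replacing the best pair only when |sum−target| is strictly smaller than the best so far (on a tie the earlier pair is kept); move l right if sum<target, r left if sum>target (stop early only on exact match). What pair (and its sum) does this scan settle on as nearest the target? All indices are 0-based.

l=0 r=17: -14+37=23 d=2 *, r--
l=0 r=16: -14+36=22 d=1 *, r--
l=0 r=15: -14+34=20 d=1, l++
l=1 r=15: -11+34=23 d=2, r--
l=1 r=14: -11+32=21 d=0 *, stop

pair (-11, 32) with sum 21 (|Δ|=0)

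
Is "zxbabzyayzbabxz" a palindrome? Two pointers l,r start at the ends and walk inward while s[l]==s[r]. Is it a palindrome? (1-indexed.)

l=1 r=15: 'z'=='z', l++,r--
l=2 r=14: 'x'=='x', l++,r--
l=3 r=13: 'b'=='b', l++,r--
l=4 r=12: 'a'=='a', l++,r--
l=5 r=11: 'b'=='b', l++,r--
l=6 r=10: 'z'=='z', l++,r--
l=7 r=9: 'y'=='y', l++,r--

palindrome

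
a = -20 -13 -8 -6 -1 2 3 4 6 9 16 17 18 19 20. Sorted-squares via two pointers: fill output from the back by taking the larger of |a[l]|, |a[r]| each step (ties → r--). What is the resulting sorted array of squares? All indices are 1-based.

l=1 r=15: |-20|<=|20| out[15]=400, r--
l=1 r=14: |-20|>|19| out[14]=400, l++
l=2 r=14: |-13|<=|19| out[13]=361, r--
l=2 r=13: |-13|<=|18| out[12]=324, r--
l=2 r=12: |-13|<=|17| out[11]=289, r--
l=2 r=11: |-13|<=|16| out[10]=256, r--
l=2 r=10: |-13|>|9| out[9]=169, l++
l=3 r=10: |-8|<=|9| out[8]=81, r--
l=3 r=9: |-8|>|6| out[7]=64, l++
l=4 r=9: |-6|<=|6| out[6]=36, r--
l=4 r=8: |-6|>|4| out[5]=36, l++
l=5 r=8: |-1|<=|4| out[4]=16, r--
l=5 r=7: |-1|<=|3| out[3]=9, r--
l=5 r=6: |-1|<=|2| out[2]=4, r--
l=5 r=5: |-1|<=|-1| out[1]=1, r--

[1, 4, 9, 16, 36, 36, 64, 81, 169, 256, 289, 324, 361, 400, 400]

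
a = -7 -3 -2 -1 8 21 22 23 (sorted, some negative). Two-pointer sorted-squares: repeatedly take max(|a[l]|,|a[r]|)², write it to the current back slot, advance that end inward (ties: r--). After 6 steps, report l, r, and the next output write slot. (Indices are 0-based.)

l=2, r=3, next write slot=1

[0,7] |-7|<=|23| out[7]=529 → r--
[0,6] |-7|<=|22| out[6]=484 → r--
[0,5] |-7|<=|21| out[5]=441 → r--
[0,4] |-7|<=|8| out[4]=64 → r--
[0,3] |-7|>|-1| out[3]=49 → l++
[1,3] |-3|>|-1| out[2]=9 → l++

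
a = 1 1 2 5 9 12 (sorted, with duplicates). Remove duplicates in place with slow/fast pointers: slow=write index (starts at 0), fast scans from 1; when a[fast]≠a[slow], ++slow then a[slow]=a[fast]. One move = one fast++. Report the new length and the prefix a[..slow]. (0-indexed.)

(s=0,f=1) a[fast]=1=a[slow] dup → fast++
(s=0,f=2) a[fast]=2≠a[slow]=1 write a[1]=2 → slow++,fast++
(s=1,f=3) a[fast]=5≠a[slow]=2 write a[2]=5 → slow++,fast++
(s=2,f=4) a[fast]=9≠a[slow]=5 write a[3]=9 → slow++,fast++
(s=3,f=5) a[fast]=12≠a[slow]=9 write a[4]=12 → slow++,fast++

length 5; prefix = [1, 2, 5, 9, 12]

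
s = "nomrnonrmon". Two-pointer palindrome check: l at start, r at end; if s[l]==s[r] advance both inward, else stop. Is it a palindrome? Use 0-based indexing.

palindrome

[0,10] 'n'=='n' → l++,r--
[1,9] 'o'=='o' → l++,r--
[2,8] 'm'=='m' → l++,r--
[3,7] 'r'=='r' → l++,r--
[4,6] 'n'=='n' → l++,r--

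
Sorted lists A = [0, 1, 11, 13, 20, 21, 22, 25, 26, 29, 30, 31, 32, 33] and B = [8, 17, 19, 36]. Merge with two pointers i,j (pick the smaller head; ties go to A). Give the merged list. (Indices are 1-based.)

[0, 1, 8, 11, 13, 17, 19, 20, 21, 22, 25, 26, 29, 30, 31, 32, 33, 36]

i=1 j=1: A[i]=0<=B[j]=8 take 0, i++
i=2 j=1: A[i]=1<=B[j]=8 take 1, i++
i=3 j=1: A[i]=11>B[j]=8 take 8, j++
i=3 j=2: A[i]=11<=B[j]=17 take 11, i++
i=4 j=2: A[i]=13<=B[j]=17 take 13, i++
i=5 j=2: A[i]=20>B[j]=17 take 17, j++
i=5 j=3: A[i]=20>B[j]=19 take 19, j++
i=5 j=4: A[i]=20<=B[j]=36 take 20, i++
i=6 j=4: A[i]=21<=B[j]=36 take 21, i++
i=7 j=4: A[i]=22<=B[j]=36 take 22, i++
i=8 j=4: A[i]=25<=B[j]=36 take 25, i++
i=9 j=4: A[i]=26<=B[j]=36 take 26, i++
i=10 j=4: A[i]=29<=B[j]=36 take 29, i++
i=11 j=4: A[i]=30<=B[j]=36 take 30, i++
i=12 j=4: A[i]=31<=B[j]=36 take 31, i++
i=13 j=4: A[i]=32<=B[j]=36 take 32, i++
i=14 j=4: A[i]=33<=B[j]=36 take 33, i++
i=15 j=4: A done, take B[j]=36, j++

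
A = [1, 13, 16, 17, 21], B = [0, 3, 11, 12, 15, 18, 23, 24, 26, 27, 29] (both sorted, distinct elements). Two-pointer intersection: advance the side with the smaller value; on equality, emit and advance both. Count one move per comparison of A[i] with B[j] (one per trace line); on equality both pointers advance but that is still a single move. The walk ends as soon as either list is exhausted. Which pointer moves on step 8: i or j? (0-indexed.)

[i=0,j=0] 1>0 → j++
[i=0,j=1] 1<3 → i++
[i=1,j=1] 13>3 → j++
[i=1,j=2] 13>11 → j++
[i=1,j=3] 13>12 → j++
[i=1,j=4] 13<15 → i++
[i=2,j=4] 16>15 → j++
[i=2,j=5] 16<18 → i++

i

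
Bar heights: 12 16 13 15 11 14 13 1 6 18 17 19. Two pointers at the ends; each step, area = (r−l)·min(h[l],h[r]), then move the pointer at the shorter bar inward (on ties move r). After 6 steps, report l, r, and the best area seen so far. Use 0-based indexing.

l=6, r=11, best area=160

l=0 r=11: min(12,19)*11=132 best=132 *, l++
l=1 r=11: min(16,19)*10=160 best=160 *, l++
l=2 r=11: min(13,19)*9=117 best=160, l++
l=3 r=11: min(15,19)*8=120 best=160, l++
l=4 r=11: min(11,19)*7=77 best=160, l++
l=5 r=11: min(14,19)*6=84 best=160, l++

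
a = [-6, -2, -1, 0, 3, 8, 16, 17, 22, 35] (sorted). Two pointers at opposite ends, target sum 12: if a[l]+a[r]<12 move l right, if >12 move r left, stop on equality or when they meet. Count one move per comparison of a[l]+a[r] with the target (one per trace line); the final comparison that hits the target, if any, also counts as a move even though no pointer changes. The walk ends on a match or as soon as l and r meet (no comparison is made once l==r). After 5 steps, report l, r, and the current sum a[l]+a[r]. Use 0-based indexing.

l=1, r=5, sum=6

[0,9] -6+35=29 >12 → r--
[0,8] -6+22=16 >12 → r--
[0,7] -6+17=11 <12 → l++
[1,7] -2+17=15 >12 → r--
[1,6] -2+16=14 >12 → r--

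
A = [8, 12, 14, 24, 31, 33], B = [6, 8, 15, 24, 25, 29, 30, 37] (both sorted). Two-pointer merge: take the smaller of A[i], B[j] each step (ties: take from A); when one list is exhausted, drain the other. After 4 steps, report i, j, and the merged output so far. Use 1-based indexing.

[i=1,j=1] A[i]=8>B[j]=6 take 6 → j++
[i=1,j=2] A[i]=8<=B[j]=8 take 8 → i++
[i=2,j=2] A[i]=12>B[j]=8 take 8 → j++
[i=2,j=3] A[i]=12<=B[j]=15 take 12 → i++

i=3, j=3, merged so far=[6, 8, 8, 12]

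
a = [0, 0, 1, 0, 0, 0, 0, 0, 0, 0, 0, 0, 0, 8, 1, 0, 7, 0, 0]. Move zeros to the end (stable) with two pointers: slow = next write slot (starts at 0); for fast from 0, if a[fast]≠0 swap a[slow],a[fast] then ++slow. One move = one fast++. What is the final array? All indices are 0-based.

[1, 8, 1, 7, 0, 0, 0, 0, 0, 0, 0, 0, 0, 0, 0, 0, 0, 0, 0]

slow=0 fast=0: a[fast]=0, fast++
slow=0 fast=1: a[fast]=0, fast++
slow=0 fast=2: a[fast]=1≠0 swap→a[0]=1, slow++,fast++
slow=1 fast=3: a[fast]=0, fast++
slow=1 fast=4: a[fast]=0, fast++
slow=1 fast=5: a[fast]=0, fast++
slow=1 fast=6: a[fast]=0, fast++
slow=1 fast=7: a[fast]=0, fast++
slow=1 fast=8: a[fast]=0, fast++
slow=1 fast=9: a[fast]=0, fast++
slow=1 fast=10: a[fast]=0, fast++
slow=1 fast=11: a[fast]=0, fast++
slow=1 fast=12: a[fast]=0, fast++
slow=1 fast=13: a[fast]=8≠0 swap→a[1]=8, slow++,fast++
slow=2 fast=14: a[fast]=1≠0 swap→a[2]=1, slow++,fast++
slow=3 fast=15: a[fast]=0, fast++
slow=3 fast=16: a[fast]=7≠0 swap→a[3]=7, slow++,fast++
slow=4 fast=17: a[fast]=0, fast++
slow=4 fast=18: a[fast]=0, fast++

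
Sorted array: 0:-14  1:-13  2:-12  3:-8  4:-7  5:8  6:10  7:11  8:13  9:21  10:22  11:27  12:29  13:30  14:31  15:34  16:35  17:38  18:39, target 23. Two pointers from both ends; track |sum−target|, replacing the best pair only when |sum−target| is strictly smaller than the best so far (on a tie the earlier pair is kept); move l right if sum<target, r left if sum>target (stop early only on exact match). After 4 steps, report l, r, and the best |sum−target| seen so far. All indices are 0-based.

l=2, r=16, best |Δ|=1

l=0 r=18: -14+39=25 d=2 *, r--
l=0 r=17: -14+38=24 d=1 *, r--
l=0 r=16: -14+35=21 d=2, l++
l=1 r=16: -13+35=22 d=1, l++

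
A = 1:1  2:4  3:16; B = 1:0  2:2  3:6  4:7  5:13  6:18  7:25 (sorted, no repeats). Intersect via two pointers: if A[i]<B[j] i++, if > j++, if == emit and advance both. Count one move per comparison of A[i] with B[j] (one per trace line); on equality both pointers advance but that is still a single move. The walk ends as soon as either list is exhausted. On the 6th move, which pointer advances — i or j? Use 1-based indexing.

i=1 j=1: 1>0, j++
i=1 j=2: 1<2, i++
i=2 j=2: 4>2, j++
i=2 j=3: 4<6, i++
i=3 j=3: 16>6, j++
i=3 j=4: 16>7, j++

j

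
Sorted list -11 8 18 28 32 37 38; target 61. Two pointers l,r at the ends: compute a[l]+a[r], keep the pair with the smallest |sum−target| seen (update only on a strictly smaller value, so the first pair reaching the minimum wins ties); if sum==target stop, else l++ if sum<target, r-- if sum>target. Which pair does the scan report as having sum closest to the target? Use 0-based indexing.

pair (28, 32) with sum 60 (|Δ|=1)

l=0 r=6: -11+38=27 d=34 *, l++
l=1 r=6: 8+38=46 d=15 *, l++
l=2 r=6: 18+38=56 d=5 *, l++
l=3 r=6: 28+38=66 d=5, r--
l=3 r=5: 28+37=65 d=4 *, r--
l=3 r=4: 28+32=60 d=1 *, l++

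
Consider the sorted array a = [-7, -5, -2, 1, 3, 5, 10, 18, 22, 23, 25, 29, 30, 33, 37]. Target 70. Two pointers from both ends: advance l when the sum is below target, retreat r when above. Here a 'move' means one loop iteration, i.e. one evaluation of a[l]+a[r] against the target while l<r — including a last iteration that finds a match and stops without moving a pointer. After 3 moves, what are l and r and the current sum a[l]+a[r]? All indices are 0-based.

l=0 r=14: -7+37=30 <70, l++
l=1 r=14: -5+37=32 <70, l++
l=2 r=14: -2+37=35 <70, l++

l=3, r=14, sum=38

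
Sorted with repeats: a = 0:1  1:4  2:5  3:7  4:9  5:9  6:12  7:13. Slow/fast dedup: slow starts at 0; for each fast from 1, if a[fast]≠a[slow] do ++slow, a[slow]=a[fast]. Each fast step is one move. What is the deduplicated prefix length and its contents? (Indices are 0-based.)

(s=0,f=1) a[fast]=4≠a[slow]=1 write a[1]=4 → slow++,fast++
(s=1,f=2) a[fast]=5≠a[slow]=4 write a[2]=5 → slow++,fast++
(s=2,f=3) a[fast]=7≠a[slow]=5 write a[3]=7 → slow++,fast++
(s=3,f=4) a[fast]=9≠a[slow]=7 write a[4]=9 → slow++,fast++
(s=4,f=5) a[fast]=9=a[slow] dup → fast++
(s=4,f=6) a[fast]=12≠a[slow]=9 write a[5]=12 → slow++,fast++
(s=5,f=7) a[fast]=13≠a[slow]=12 write a[6]=13 → slow++,fast++

length 7; prefix = [1, 4, 5, 7, 9, 12, 13]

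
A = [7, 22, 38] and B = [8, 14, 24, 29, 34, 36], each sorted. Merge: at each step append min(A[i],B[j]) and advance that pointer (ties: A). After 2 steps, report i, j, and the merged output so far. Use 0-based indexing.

i=1, j=1, merged so far=[7, 8]

i=0 j=0: A[i]=7<=B[j]=8 take 7, i++
i=1 j=0: A[i]=22>B[j]=8 take 8, j++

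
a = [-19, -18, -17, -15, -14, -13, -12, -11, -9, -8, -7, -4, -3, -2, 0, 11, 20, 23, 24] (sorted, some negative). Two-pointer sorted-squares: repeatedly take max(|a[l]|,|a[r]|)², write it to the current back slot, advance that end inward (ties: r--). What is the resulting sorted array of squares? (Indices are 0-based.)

[0, 4, 9, 16, 49, 64, 81, 121, 121, 144, 169, 196, 225, 289, 324, 361, 400, 529, 576]

l=0 r=18: |-19|<=|24| out[18]=576, r--
l=0 r=17: |-19|<=|23| out[17]=529, r--
l=0 r=16: |-19|<=|20| out[16]=400, r--
l=0 r=15: |-19|>|11| out[15]=361, l++
l=1 r=15: |-18|>|11| out[14]=324, l++
l=2 r=15: |-17|>|11| out[13]=289, l++
l=3 r=15: |-15|>|11| out[12]=225, l++
l=4 r=15: |-14|>|11| out[11]=196, l++
l=5 r=15: |-13|>|11| out[10]=169, l++
l=6 r=15: |-12|>|11| out[9]=144, l++
l=7 r=15: |-11|<=|11| out[8]=121, r--
l=7 r=14: |-11|>|0| out[7]=121, l++
l=8 r=14: |-9|>|0| out[6]=81, l++
l=9 r=14: |-8|>|0| out[5]=64, l++
l=10 r=14: |-7|>|0| out[4]=49, l++
l=11 r=14: |-4|>|0| out[3]=16, l++
l=12 r=14: |-3|>|0| out[2]=9, l++
l=13 r=14: |-2|>|0| out[1]=4, l++
l=14 r=14: |0|<=|0| out[0]=0, r--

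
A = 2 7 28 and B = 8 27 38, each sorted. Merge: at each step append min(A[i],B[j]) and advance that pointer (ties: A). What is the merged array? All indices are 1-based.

[i=1,j=1] A[i]=2<=B[j]=8 take 2 → i++
[i=2,j=1] A[i]=7<=B[j]=8 take 7 → i++
[i=3,j=1] A[i]=28>B[j]=8 take 8 → j++
[i=3,j=2] A[i]=28>B[j]=27 take 27 → j++
[i=3,j=3] A[i]=28<=B[j]=38 take 28 → i++
[i=4,j=3] A done, take B[j]=38 → j++

[2, 7, 8, 27, 28, 38]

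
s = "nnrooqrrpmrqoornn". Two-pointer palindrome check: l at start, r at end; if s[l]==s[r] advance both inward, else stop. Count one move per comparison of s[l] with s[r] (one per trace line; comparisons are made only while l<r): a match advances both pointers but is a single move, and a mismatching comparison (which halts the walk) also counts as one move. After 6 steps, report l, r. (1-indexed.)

l=7, r=11

l=1 r=17: 'n'=='n', l++,r--
l=2 r=16: 'n'=='n', l++,r--
l=3 r=15: 'r'=='r', l++,r--
l=4 r=14: 'o'=='o', l++,r--
l=5 r=13: 'o'=='o', l++,r--
l=6 r=12: 'q'=='q', l++,r--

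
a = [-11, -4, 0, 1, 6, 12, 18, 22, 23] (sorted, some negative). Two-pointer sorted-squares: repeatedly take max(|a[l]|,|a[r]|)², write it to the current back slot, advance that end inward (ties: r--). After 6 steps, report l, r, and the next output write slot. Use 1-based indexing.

l=1 r=9: |-11|<=|23| out[9]=529, r--
l=1 r=8: |-11|<=|22| out[8]=484, r--
l=1 r=7: |-11|<=|18| out[7]=324, r--
l=1 r=6: |-11|<=|12| out[6]=144, r--
l=1 r=5: |-11|>|6| out[5]=121, l++
l=2 r=5: |-4|<=|6| out[4]=36, r--

l=2, r=4, next write slot=3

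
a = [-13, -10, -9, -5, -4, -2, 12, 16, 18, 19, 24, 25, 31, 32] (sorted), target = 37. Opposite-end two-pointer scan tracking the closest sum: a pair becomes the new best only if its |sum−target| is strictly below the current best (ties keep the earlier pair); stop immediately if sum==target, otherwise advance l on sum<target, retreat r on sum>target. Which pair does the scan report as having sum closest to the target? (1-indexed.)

l=1 r=14: -13+32=19 d=18 *, l++
l=2 r=14: -10+32=22 d=15 *, l++
l=3 r=14: -9+32=23 d=14 *, l++
l=4 r=14: -5+32=27 d=10 *, l++
l=5 r=14: -4+32=28 d=9 *, l++
l=6 r=14: -2+32=30 d=7 *, l++
l=7 r=14: 12+32=44 d=7, r--
l=7 r=13: 12+31=43 d=6 *, r--
l=7 r=12: 12+25=37 d=0 *, stop

pair (12, 25) with sum 37 (|Δ|=0)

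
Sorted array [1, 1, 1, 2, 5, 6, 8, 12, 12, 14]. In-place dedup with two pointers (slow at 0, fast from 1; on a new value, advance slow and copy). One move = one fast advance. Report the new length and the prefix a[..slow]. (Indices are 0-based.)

(s=0,f=1) a[fast]=1=a[slow] dup → fast++
(s=0,f=2) a[fast]=1=a[slow] dup → fast++
(s=0,f=3) a[fast]=2≠a[slow]=1 write a[1]=2 → slow++,fast++
(s=1,f=4) a[fast]=5≠a[slow]=2 write a[2]=5 → slow++,fast++
(s=2,f=5) a[fast]=6≠a[slow]=5 write a[3]=6 → slow++,fast++
(s=3,f=6) a[fast]=8≠a[slow]=6 write a[4]=8 → slow++,fast++
(s=4,f=7) a[fast]=12≠a[slow]=8 write a[5]=12 → slow++,fast++
(s=5,f=8) a[fast]=12=a[slow] dup → fast++
(s=5,f=9) a[fast]=14≠a[slow]=12 write a[6]=14 → slow++,fast++

length 7; prefix = [1, 2, 5, 6, 8, 12, 14]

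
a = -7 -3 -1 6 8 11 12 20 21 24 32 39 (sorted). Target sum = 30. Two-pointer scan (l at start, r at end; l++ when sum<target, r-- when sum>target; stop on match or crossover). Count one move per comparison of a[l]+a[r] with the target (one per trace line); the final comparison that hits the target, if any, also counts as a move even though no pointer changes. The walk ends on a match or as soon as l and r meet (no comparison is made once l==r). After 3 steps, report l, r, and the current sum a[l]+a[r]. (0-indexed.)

[0,11] -7+39=32 >30 → r--
[0,10] -7+32=25 <30 → l++
[1,10] -3+32=29 <30 → l++

l=2, r=10, sum=31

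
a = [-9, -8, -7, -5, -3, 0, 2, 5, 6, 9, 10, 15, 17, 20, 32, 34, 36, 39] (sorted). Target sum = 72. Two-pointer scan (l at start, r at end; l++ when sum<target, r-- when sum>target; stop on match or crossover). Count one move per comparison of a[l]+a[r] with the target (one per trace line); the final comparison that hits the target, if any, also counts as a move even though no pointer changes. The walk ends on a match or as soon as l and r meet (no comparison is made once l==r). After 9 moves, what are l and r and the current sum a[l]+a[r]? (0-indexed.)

l=9, r=17, sum=48

l=0 r=17: -9+39=30 <72, l++
l=1 r=17: -8+39=31 <72, l++
l=2 r=17: -7+39=32 <72, l++
l=3 r=17: -5+39=34 <72, l++
l=4 r=17: -3+39=36 <72, l++
l=5 r=17: 0+39=39 <72, l++
l=6 r=17: 2+39=41 <72, l++
l=7 r=17: 5+39=44 <72, l++
l=8 r=17: 6+39=45 <72, l++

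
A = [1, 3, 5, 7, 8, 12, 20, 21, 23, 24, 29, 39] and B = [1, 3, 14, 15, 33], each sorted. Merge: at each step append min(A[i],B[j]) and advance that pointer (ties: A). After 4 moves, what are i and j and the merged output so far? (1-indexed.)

i=3, j=3, merged so far=[1, 1, 3, 3]

[i=1,j=1] A[i]=1<=B[j]=1 take 1 → i++
[i=2,j=1] A[i]=3>B[j]=1 take 1 → j++
[i=2,j=2] A[i]=3<=B[j]=3 take 3 → i++
[i=3,j=2] A[i]=5>B[j]=3 take 3 → j++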